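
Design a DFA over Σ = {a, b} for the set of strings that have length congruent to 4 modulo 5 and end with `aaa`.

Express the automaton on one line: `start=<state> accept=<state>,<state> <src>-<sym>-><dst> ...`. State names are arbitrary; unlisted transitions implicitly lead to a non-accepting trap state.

Handle the two conditions separately and then intersect. The first has 5 states tracking the input length modulo 5; the second has 4 states tracking how much of the suffix `aaa` has currently been matched. A product state is a pair (one from each), accepting exactly when both do.
With 20 states:
          a    b  
>  S0     S1   S2 
   S1     S3   S4 
   S2     S5   S4 
   S3     S6   S7 
   S4     S8   S7 
   S5     S9   S7 
   S6    S10  S11 
   S7    S12  S11 
   S8    S13  S11 
   S9    S10  S11 
 * S10   S14   S0 
   S11   S15   S0 
   S12   S16   S0 
   S13   S14   S0 
   S14   S17   S2 
   S15   S18   S2 
   S16   S17   S2 
   S17   S19   S4 
   S18   S19   S4 
   S19    S6   S7 
(> = start, * = accepting)

start=S0 accept=S10 S0-a->S1 S0-b->S2 S1-a->S3 S1-b->S4 S2-a->S5 S2-b->S4 S3-a->S6 S3-b->S7 S4-a->S8 S4-b->S7 S5-a->S9 S5-b->S7 S6-a->S10 S6-b->S11 S7-a->S12 S7-b->S11 S8-a->S13 S8-b->S11 S9-a->S10 S9-b->S11 S10-a->S14 S10-b->S0 S11-a->S15 S11-b->S0 S12-a->S16 S12-b->S0 S13-a->S14 S13-b->S0 S14-a->S17 S14-b->S2 S15-a->S18 S15-b->S2 S16-a->S17 S16-b->S2 S17-a->S19 S17-b->S4 S18-a->S19 S18-b->S4 S19-a->S6 S19-b->S7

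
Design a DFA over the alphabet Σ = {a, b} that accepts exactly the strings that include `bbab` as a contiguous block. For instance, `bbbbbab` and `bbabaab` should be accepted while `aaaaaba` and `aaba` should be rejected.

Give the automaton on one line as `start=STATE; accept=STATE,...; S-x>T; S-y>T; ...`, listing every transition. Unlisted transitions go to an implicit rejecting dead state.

Track how much of `bbab` has been matched so far: state s0 is no progress, s4 is the absorbing accept state reached once `bbab` has occurred. Intermediate states record partial matches; on a mismatch, fall back to the longest reusable overlap.
5 states suffice.
        a   b  
>  s0   s0  s1 
   s1   s0  s2 
   s2   s3  s2 
   s3   s0  s4 
 * s4   s4  s4 
(> = start, * = accepting)

start=s0; accept=s4; s0-a>s0; s0-b>s1; s1-a>s0; s1-b>s2; s2-a>s3; s2-b>s2; s3-a>s0; s3-b>s4; s4-a>s4; s4-b>s4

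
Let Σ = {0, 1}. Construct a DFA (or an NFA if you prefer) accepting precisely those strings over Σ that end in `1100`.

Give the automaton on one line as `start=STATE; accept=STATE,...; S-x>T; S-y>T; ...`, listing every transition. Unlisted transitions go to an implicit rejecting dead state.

start=q0; accept=q4; q0-0>q0; q0-1>q1; q1-0>q0; q1-1>q2; q2-0>q3; q2-1>q2; q3-0>q4; q3-1>q1; q4-0>q0; q4-1>q1

Remember how much of `1100` the current input suffix matches. State q0 means no match yet; q1 means the last symbol is `1`; q2 means the last 2 symbols are `11`; q3 means the last 3 symbols are `110`; q4 means the last 4 symbols are `1100`. Only q4 accepts. On a mismatch, fall back to the longest proper suffix that is still a prefix of `1100`.
        0   1  
>  q0   q0  q1 
   q1   q0  q2 
   q2   q3  q2 
   q3   q4  q1 
 * q4   q0  q1 
(> = start, * = accepting)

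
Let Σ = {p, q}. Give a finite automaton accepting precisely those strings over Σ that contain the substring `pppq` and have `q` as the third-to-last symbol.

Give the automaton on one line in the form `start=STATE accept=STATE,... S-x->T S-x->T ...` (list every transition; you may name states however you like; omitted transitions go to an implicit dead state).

start=S0 accept=S7,S8,S9,S10 S0-p->S1 S0-q->S0 S1-p->S2 S1-q->S0 S2-p->S3 S2-q->S0 S3-p->S3 S3-q->S4 S4-p->S5 S4-q->S6 S5-p->S7 S5-q->S8 S6-p->S9 S6-q->S10 S7-p->S3 S7-q->S4 S8-p->S5 S8-q->S6 S9-p->S7 S9-q->S8 S10-p->S9 S10-q->S10

Build one automaton per condition and run them in lockstep. The first has 5 states tracking whether and how much of `pppq` has been seen; the second has 15 states tracking the last 3 symbols read. A product state is a pair (one from each), accepting exactly when both do. After merging equivalent states the machine shrinks.
11 states suffice.
          p    q  
>  S0     S1   S0 
   S1     S2   S0 
   S2     S3   S0 
   S3     S3   S4 
   S4     S5   S6 
   S5     S7   S8 
   S6     S9  S10 
 * S7     S3   S4 
 * S8     S5   S6 
 * S9     S7   S8 
 * S10    S9  S10 
(> = start, * = accepting)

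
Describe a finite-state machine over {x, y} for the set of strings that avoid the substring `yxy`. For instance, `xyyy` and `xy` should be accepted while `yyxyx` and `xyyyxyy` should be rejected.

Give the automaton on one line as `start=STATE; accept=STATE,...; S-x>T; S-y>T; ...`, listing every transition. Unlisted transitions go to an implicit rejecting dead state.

start=S0; accept=S0,S1,S2; S0-x>S0; S0-y>S1; S1-x>S2; S1-y>S1; S2-x>S0; S2-y>S3; S3-x>S3; S3-y>S3

This is the complement of 'contains `yxy`'. Use the same substring-matching states — S0 through S3 holding how much of `yxy` has just been matched — but flip the accepting set: everything except the trap S3 accepts.
With 4 states:
        x   y  
>* S0   S0  S1 
 * S1   S2  S1 
 * S2   S0  S3 
   S3   S3  S3 
(> = start, * = accepting)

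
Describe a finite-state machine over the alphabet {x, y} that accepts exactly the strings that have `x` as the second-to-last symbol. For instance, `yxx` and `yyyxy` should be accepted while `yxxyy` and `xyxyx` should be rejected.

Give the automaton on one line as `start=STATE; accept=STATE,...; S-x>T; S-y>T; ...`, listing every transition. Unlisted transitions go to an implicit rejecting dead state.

start=q0; accept=q3,q4; q0-x>q1; q0-y>q2; q1-x>q3; q1-y>q4; q2-x>q5; q2-y>q6; q3-x>q3; q3-y>q4; q4-x>q5; q4-y>q6; q5-x>q3; q5-y>q4; q6-x>q5; q6-y>q6

A DFA must remember the last 2 symbols (since which symbol is second-to-last isn't known until the input ends). Use one state per possible window of the last ≤2 symbols; accept from those whose window starts with `x`.
        x   y  
>  q0   q1  q2 
   q1   q3  q4 
   q2   q5  q6 
 * q3   q3  q4 
 * q4   q5  q6 
   q5   q3  q4 
   q6   q5  q6 
(> = start, * = accepting)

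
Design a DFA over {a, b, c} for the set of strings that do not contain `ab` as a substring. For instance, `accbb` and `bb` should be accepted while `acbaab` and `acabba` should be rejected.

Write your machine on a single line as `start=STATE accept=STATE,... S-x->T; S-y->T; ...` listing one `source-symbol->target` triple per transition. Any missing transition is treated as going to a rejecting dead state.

start=S0; accept=S0,S1; S0-a->S1; S0-b->S0; S0-c->S0; S1-a->S1; S1-b->S2; S1-c->S0; S2-a->S2; S2-b->S2; S2-c->S2

Track partial matches of the forbidden pattern `ab`. State S2 is a dead state reached once `ab` has occurred; every other state accepts. S0 means no part of `ab` is currently matched.
        a   b   c  
>* S0   S1  S0  S0 
 * S1   S1  S2  S0 
   S2   S2  S2  S2 
(> = start, * = accepting)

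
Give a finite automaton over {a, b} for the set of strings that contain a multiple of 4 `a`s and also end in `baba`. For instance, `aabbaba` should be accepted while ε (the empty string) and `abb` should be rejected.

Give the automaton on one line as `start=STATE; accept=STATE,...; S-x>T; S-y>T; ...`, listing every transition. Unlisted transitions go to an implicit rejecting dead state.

start=s0; accept=s7; s0-a>s1; s0-b>s0; s1-a>s2; s1-b>s1; s2-a>s3; s2-b>s4; s3-a>s0; s3-b>s3; s4-a>s5; s4-b>s4; s5-a>s0; s5-b>s6; s6-a>s7; s6-b>s3; s7-a>s1; s7-b>s0

Handle the two conditions separately and then intersect. The first has 4 states tracking the count of `a`s modulo 4; the second has 5 states tracking how much of the suffix `baba` has currently been matched. A product state is a pair (one from each), accepting exactly when both do. After merging equivalent states the machine shrinks.
An 8-state machine:
        a   b  
>  s0   s1  s0 
   s1   s2  s1 
   s2   s3  s4 
   s3   s0  s3 
   s4   s5  s4 
   s5   s0  s6 
   s6   s7  s3 
 * s7   s1  s0 
(> = start, * = accepting)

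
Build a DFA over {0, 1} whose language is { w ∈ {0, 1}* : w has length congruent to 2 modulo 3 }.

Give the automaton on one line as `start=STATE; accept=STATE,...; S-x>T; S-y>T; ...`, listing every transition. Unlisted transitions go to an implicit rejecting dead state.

Only the length mod 3 matters, so use a 3-cycle: from any state, every input symbol moves to the next state, wrapping q2 back to q0. Mark q2 accepting.
        0   1  
>  q0   q1  q1 
   q1   q2  q2 
 * q2   q0  q0 
(> = start, * = accepting)

start=q0; accept=q2; q0-0>q1; q0-1>q1; q1-0>q2; q1-1>q2; q2-0>q0; q2-1>q0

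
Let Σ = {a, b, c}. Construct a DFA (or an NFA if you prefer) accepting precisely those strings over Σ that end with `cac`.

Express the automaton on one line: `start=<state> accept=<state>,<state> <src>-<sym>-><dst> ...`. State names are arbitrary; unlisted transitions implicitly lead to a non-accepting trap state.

start=q0 accept=q3 q0-a->q0 q0-b->q0 q0-c->q1 q1-a->q2 q1-b->q0 q1-c->q1 q2-a->q0 q2-b->q0 q2-c->q3 q3-a->q2 q3-b->q0 q3-c->q1

Remember how much of `cac` the current input suffix matches. State q0 means no match yet; q1 means the last symbol is `c`; q2 means the last 2 symbols are `ca`; q3 means the last 3 symbols are `cac`. Only q3 accepts. On a mismatch, fall back to the longest proper suffix that is still a prefix of `cac`.
4 states suffice.
        a   b   c  
>  q0   q0  q0  q1 
   q1   q2  q0  q1 
   q2   q0  q0  q3 
 * q3   q2  q0  q1 
(> = start, * = accepting)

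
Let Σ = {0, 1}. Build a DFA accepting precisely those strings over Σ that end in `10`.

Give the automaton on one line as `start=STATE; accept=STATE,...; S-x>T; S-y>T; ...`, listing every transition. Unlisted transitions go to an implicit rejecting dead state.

Let each state record the length of the longest suffix of the input read so far that is also a prefix of `10`. q1 means the last symbol is `1`; q2 means the last 2 symbols are `10`. Accept only at q2, where the string currently ends in `10`.
        0   1  
>  q0   q0  q1 
   q1   q2  q1 
 * q2   q0  q1 
(> = start, * = accepting)

start=q0; accept=q2; q0-0>q0; q0-1>q1; q1-0>q2; q1-1>q1; q2-0>q0; q2-1>q1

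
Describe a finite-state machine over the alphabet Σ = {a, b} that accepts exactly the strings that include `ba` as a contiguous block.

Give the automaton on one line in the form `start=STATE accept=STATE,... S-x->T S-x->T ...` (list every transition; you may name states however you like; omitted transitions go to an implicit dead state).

start=q0 accept=q2 q0-a->q0 q0-b->q1 q1-a->q2 q1-b->q1 q2-a->q2 q2-b->q2

States q0..q1 record the length of the longest prefix of `ba` that matches the current input suffix. Reaching q2 means `ba` has been seen, and we stay there forever. Accept from q2.
        a   b  
>  q0   q0  q1 
   q1   q2  q1 
 * q2   q2  q2 
(> = start, * = accepting)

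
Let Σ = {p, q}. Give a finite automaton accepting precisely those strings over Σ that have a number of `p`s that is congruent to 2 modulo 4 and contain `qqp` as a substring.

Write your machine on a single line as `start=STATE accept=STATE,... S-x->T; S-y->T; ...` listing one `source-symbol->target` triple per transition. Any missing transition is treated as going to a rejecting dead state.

Build one automaton per condition and run them in lockstep. The first has 4 states tracking the count of `p`s modulo 4; the second has 4 states tracking whether and how much of `qqp` has been seen. A product state is a pair (one from each), accepting exactly when both do. Minimizing collapses redundant product states.
A 13-state machine:
       p  q 
>  A   B  C 
   B   D  E 
   C   B  F 
   D   G  H 
   E   D  I 
   F   I  F 
   G   A  J 
   H   G  K 
   I   L  I 
   J   A  M 
   K   M  K 
 * L   M  L 
   M   F  M 
(> = start, * = accepting)

start=A; accept=L; A-p->B; A-q->C; B-p->D; B-q->E; C-p->B; C-q->F; D-p->G; D-q->H; E-p->D; E-q->I; F-p->I; F-q->F; G-p->A; G-q->J; H-p->G; H-q->K; I-p->L; I-q->I; J-p->A; J-q->M; K-p->M; K-q->K; L-p->M; L-q->L; M-p->F; M-q->M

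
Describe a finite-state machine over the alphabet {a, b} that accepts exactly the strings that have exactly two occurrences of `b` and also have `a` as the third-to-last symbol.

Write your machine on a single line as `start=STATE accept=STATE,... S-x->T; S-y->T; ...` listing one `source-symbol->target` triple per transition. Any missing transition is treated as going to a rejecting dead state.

Build one automaton per condition and run them in lockstep. The first has 4 states tracking the count of `b`s, saturating at 3; the second has 15 states tracking the last 3 symbols read. A product state is a pair (one from each), accepting exactly when both do. Minimizing collapses redundant product states.
A 15-state machine:
          a    b  
>  q0     q1   q2 
   q1     q1   q3 
   q2     q4   q5 
   q3     q4   q6 
   q4     q7   q8 
   q5     q9  q10 
 * q6     q9  q10 
   q7     q7  q11 
   q8    q12  q10 
   q9    q13  q10 
   q10   q10  q10 
 * q11   q12  q10 
 * q12   q13  q10 
   q13   q14  q10 
 * q14   q14  q10 
(> = start, * = accepting)

start=q0; accept=q6,q11,q12,q14; q0-a->q1; q0-b->q2; q1-a->q1; q1-b->q3; q2-a->q4; q2-b->q5; q3-a->q4; q3-b->q6; q4-a->q7; q4-b->q8; q5-a->q9; q5-b->q10; q6-a->q9; q6-b->q10; q7-a->q7; q7-b->q11; q8-a->q12; q8-b->q10; q9-a->q13; q9-b->q10; q10-a->q10; q10-b->q10; q11-a->q12; q11-b->q10; q12-a->q13; q12-b->q10; q13-a->q14; q13-b->q10; q14-a->q14; q14-b->q10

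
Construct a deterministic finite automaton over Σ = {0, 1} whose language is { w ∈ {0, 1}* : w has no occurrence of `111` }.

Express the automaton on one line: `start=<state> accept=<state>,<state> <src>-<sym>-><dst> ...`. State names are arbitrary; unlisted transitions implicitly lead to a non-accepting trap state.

Track partial matches of the forbidden pattern `111`. State S3 is a dead state reached once `111` has occurred; every other state accepts. S0 means no part of `111` is currently matched.
4 states suffice.
        0   1  
>* S0   S0  S1 
 * S1   S0  S2 
 * S2   S0  S3 
   S3   S3  S3 
(> = start, * = accepting)

start=S0 accept=S0,S1,S2 S0-0->S0 S0-1->S1 S1-0->S0 S1-1->S2 S2-0->S0 S2-1->S3 S3-0->S3 S3-1->S3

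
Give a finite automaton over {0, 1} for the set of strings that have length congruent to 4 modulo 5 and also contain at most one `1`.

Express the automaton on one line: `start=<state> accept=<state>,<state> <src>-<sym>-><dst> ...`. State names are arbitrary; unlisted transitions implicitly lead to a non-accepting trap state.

start=q0 accept=q8,q9 q0-0->q1 q0-1->q2 q1-0->q3 q1-1->q4 q2-0->q4 q2-1->q5 q3-0->q6 q3-1->q7 q4-0->q7 q4-1->q5 q5-0->q5 q5-1->q5 q6-0->q8 q6-1->q9 q7-0->q9 q7-1->q5 q8-0->q0 q8-1->q10 q9-0->q10 q9-1->q5 q10-0->q2 q10-1->q5

Handle the two conditions separately and then intersect. One (5 states) tracks the input length modulo 5; the other (3 states) tracks the count of `1`s, saturating at 2. Each combined state is a pair, one component from each; accept when both components accept. Equivalent product states are then merged.
An 11-state machine:
          0    1  
>  q0     q1   q2 
   q1     q3   q4 
   q2     q4   q5 
   q3     q6   q7 
   q4     q7   q5 
   q5     q5   q5 
   q6     q8   q9 
   q7     q9   q5 
 * q8     q0  q10 
 * q9    q10   q5 
   q10    q2   q5 
(> = start, * = accepting)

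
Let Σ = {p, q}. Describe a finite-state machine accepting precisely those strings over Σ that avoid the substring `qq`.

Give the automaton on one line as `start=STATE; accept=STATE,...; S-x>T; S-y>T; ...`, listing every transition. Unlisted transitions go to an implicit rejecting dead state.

start=S0; accept=S0,S1; S0-p>S0; S0-q>S1; S1-p>S0; S1-q>S2; S2-p>S2; S2-q>S2

Track partial matches of the forbidden pattern `qq`. State S2 is a dead state reached once `qq` has occurred; every other state accepts. S0 means no part of `qq` is currently matched.
        p   q  
>* S0   S0  S1 
 * S1   S0  S2 
   S2   S2  S2 
(> = start, * = accepting)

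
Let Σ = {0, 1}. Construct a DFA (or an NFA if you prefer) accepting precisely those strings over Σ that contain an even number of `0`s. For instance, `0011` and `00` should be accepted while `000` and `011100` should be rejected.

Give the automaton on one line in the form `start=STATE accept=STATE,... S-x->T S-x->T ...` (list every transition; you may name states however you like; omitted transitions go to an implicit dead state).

Keep the running count of `0`s modulo 2: each `0` advances along the cycle q0 → q1 → q0 while other symbols loop. Accept at q0.
With 2 states:
        0   1  
>* q0   q1  q0 
   q1   q0  q1 
(> = start, * = accepting)

start=q0 accept=q0 q0-0->q1 q0-1->q0 q1-0->q0 q1-1->q1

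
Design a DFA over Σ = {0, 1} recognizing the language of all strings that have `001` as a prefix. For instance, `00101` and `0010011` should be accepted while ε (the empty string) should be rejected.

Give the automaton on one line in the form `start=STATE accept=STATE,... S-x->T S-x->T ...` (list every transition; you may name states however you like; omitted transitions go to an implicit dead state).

start=S0 accept=S3 S0-0->S1 S0-1->S4 S1-0->S2 S1-1->S4 S2-0->S4 S2-1->S3 S3-0->S3 S3-1->S3 S4-0->S4 S4-1->S4

Check the first 3 symbols one by one: S0 through S2 record how many have matched `001` so far; any wrong symbol goes to the dead state S4. After all 3 match we enter the accepting sink S3.
5 states suffice.
        0   1  
>  S0   S1  S4 
   S1   S2  S4 
   S2   S4  S3 
 * S3   S3  S3 
   S4   S4  S4 
(> = start, * = accepting)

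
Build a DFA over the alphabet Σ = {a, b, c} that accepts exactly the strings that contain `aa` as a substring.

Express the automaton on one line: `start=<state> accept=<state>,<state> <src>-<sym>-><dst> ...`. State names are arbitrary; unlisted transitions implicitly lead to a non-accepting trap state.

Track how much of `aa` has been matched so far: state s0 is no progress, s2 is the absorbing accept state reached once `aa` has occurred. Intermediate states record partial matches; on a mismatch, fall back to the longest reusable overlap.
With 3 states:
        a   b   c  
>  s0   s1  s0  s0 
   s1   s2  s0  s0 
 * s2   s2  s2  s2 
(> = start, * = accepting)

start=s0 accept=s2 s0-a->s1 s0-b->s0 s0-c->s0 s1-a->s2 s1-b->s0 s1-c->s0 s2-a->s2 s2-b->s2 s2-c->s2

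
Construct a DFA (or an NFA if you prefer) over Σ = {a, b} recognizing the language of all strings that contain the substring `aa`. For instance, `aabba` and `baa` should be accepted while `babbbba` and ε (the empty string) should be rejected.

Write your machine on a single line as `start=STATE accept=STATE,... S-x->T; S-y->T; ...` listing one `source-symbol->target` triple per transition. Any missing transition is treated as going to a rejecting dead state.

start=q0; accept=q2; q0-a->q1; q0-b->q0; q1-a->q2; q1-b->q0; q2-a->q2; q2-b->q2

Track how much of `aa` has been matched so far: state q0 is no progress, q2 is the absorbing accept state reached once `aa` has occurred. Intermediate states record partial matches; on a mismatch, fall back to the longest reusable overlap.
        a   b  
>  q0   q1  q0 
   q1   q2  q0 
 * q2   q2  q2 
(> = start, * = accepting)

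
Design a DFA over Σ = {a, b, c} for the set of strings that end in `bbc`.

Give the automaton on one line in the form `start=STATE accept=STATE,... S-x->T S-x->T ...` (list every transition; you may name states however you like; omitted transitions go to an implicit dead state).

start=q0 accept=q3 q0-a->q0 q0-b->q1 q0-c->q0 q1-a->q0 q1-b->q2 q1-c->q0 q2-a->q0 q2-b->q2 q2-c->q3 q3-a->q0 q3-b->q1 q3-c->q0

Remember how much of `bbc` the current input suffix matches. State q0 means no match yet; q1 means the last symbol is `b`; q2 means the last 2 symbols are `bb`; q3 means the last 3 symbols are `bbc`. Only q3 accepts. On a mismatch, fall back to the longest proper suffix that is still a prefix of `bbc`.
With 4 states:
        a   b   c  
>  q0   q0  q1  q0 
   q1   q0  q2  q0 
   q2   q0  q2  q3 
 * q3   q0  q1  q0 
(> = start, * = accepting)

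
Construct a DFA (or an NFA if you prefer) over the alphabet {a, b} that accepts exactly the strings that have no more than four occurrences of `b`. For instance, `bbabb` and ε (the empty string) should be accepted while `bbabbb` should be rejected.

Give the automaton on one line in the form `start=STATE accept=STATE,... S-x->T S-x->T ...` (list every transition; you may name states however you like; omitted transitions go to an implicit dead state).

Count `b`s, saturating at 5: states S0 through S4 mean 0 through 4 `b`s seen; S5 means more than 4. Each `b` increments (capped at S5); other symbols loop. Accept from {S0, S1, S2, S3, S4}.
With 6 states:
        a   b  
>* S0   S0  S1 
 * S1   S1  S2 
 * S2   S2  S3 
 * S3   S3  S4 
 * S4   S4  S5 
   S5   S5  S5 
(> = start, * = accepting)

start=S0 accept=S0,S1,S2,S3,S4 S0-a->S0 S0-b->S1 S1-a->S1 S1-b->S2 S2-a->S2 S2-b->S3 S3-a->S3 S3-b->S4 S4-a->S4 S4-b->S5 S5-a->S5 S5-b->S5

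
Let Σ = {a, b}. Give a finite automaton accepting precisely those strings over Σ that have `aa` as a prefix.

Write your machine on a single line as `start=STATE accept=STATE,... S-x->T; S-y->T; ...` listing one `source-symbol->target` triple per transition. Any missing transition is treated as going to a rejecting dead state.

start=S0; accept=S2; S0-a->S1; S0-b->S3; S1-a->S2; S1-b->S3; S2-a->S2; S2-b->S2; S3-a->S3; S3-b->S3

Walk along `aa` while the input agrees: from S0 take `a` to S1, and so on. Any deviation drops to the rejecting sink S3. Once S2 is reached the prefix is confirmed and every continuation is accepted.
        a   b  
>  S0   S1  S3 
   S1   S2  S3 
 * S2   S2  S2 
   S3   S3  S3 
(> = start, * = accepting)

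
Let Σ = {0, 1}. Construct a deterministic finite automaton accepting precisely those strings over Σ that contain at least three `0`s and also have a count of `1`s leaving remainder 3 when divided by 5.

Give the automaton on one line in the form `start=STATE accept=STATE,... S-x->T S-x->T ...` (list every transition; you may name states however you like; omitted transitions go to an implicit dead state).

start=q0 accept=q17 q0-0->q1 q0-1->q2 q1-0->q3 q1-1->q4 q2-0->q4 q2-1->q5 q3-0->q6 q3-1->q7 q4-0->q7 q4-1->q8 q5-0->q8 q5-1->q9 q6-0->q6 q6-1->q10 q7-0->q10 q7-1->q11 q8-0->q11 q8-1->q12 q9-0->q12 q9-1->q13 q10-0->q10 q10-1->q14 q11-0->q14 q11-1->q15 q12-0->q15 q12-1->q16 q13-0->q16 q13-1->q0 q14-0->q14 q14-1->q17 q15-0->q17 q15-1->q18 q16-0->q18 q16-1->q1 q17-0->q17 q17-1->q19 q18-0->q19 q18-1->q3 q19-0->q19 q19-1->q6

Run two small machines in parallel and take their product. One (5 states) tracks the count of `0`s, saturating at 4; the other (5 states) tracks the count of `1`s modulo 5. Each combined state is a pair, one component from each; accept when both components accept. Equivalent product states are then merged.
          0    1  
>  q0     q1   q2 
   q1     q3   q4 
   q2     q4   q5 
   q3     q6   q7 
   q4     q7   q8 
   q5     q8   q9 
   q6     q6  q10 
   q7    q10  q11 
   q8    q11  q12 
   q9    q12  q13 
   q10   q10  q14 
   q11   q14  q15 
   q12   q15  q16 
   q13   q16   q0 
   q14   q14  q17 
   q15   q17  q18 
   q16   q18   q1 
 * q17   q17  q19 
   q18   q19   q3 
   q19   q19   q6 
(> = start, * = accepting)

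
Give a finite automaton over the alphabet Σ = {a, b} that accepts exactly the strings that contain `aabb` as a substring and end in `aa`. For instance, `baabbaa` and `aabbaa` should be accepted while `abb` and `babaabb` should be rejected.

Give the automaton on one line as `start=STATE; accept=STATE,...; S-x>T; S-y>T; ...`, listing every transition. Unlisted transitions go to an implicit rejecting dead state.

start=q0; accept=q6; q0-a>q1; q0-b>q0; q1-a>q2; q1-b>q0; q2-a>q2; q2-b>q3; q3-a>q1; q3-b>q4; q4-a>q5; q4-b>q4; q5-a>q6; q5-b>q4; q6-a>q6; q6-b>q4

Build one automaton per condition and run them in lockstep. The first has 5 states tracking whether and how much of `aabb` has been seen; the second has 3 states tracking how much of the suffix `aa` has currently been matched. A product state is a pair (one from each), accepting exactly when both do.
        a   b  
>  q0   q1  q0 
   q1   q2  q0 
   q2   q2  q3 
   q3   q1  q4 
   q4   q5  q4 
   q5   q6  q4 
 * q6   q6  q4 
(> = start, * = accepting)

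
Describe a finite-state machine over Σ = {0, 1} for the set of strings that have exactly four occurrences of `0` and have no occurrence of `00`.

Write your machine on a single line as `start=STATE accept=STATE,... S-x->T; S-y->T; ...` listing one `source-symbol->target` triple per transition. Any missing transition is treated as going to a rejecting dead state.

start=q0; accept=q8; q0-0->q1; q0-1->q0; q1-0->q2; q1-1->q3; q2-0->q2; q2-1->q2; q3-0->q4; q3-1->q3; q4-0->q2; q4-1->q5; q5-0->q6; q5-1->q5; q6-0->q2; q6-1->q7; q7-0->q8; q7-1->q7; q8-0->q2; q8-1->q8

Build one automaton per condition and run them in lockstep. The first has 6 states tracking the count of `0`s, saturating at 5; the second has 3 states tracking partial matches of the forbidden pattern `00`. A product state is a pair (one from each), accepting exactly when both do. After merging equivalent states the machine shrinks.
With 9 states:
        0   1  
>  q0   q1  q0 
   q1   q2  q3 
   q2   q2  q2 
   q3   q4  q3 
   q4   q2  q5 
   q5   q6  q5 
   q6   q2  q7 
   q7   q8  q7 
 * q8   q2  q8 
(> = start, * = accepting)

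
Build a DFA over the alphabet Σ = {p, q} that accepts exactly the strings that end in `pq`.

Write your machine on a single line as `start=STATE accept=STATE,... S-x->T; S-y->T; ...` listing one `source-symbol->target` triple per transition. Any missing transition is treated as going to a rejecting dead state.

Remember how much of `pq` the current input suffix matches. State s0 means no match yet; s1 means the last symbol is `p`; s2 means the last 2 symbols are `pq`. Only s2 accepts. On a mismatch, fall back to the longest proper suffix that is still a prefix of `pq`.
With 3 states:
        p   q  
>  s0   s1  s0 
   s1   s1  s2 
 * s2   s1  s0 
(> = start, * = accepting)

start=s0; accept=s2; s0-p->s1; s0-q->s0; s1-p->s1; s1-q->s2; s2-p->s1; s2-q->s0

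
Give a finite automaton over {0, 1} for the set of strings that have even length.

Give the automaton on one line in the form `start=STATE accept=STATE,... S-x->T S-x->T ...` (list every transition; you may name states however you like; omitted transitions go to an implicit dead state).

start=s0 accept=s0 s0-0->s1 s0-1->s1 s1-0->s0 s1-1->s0

Count input length modulo 2: every symbol advances one step around the cycle s0 → s1 → s0. Accept at s0.
A 2-state machine:
        0   1  
>* s0   s1  s1 
   s1   s0  s0 
(> = start, * = accepting)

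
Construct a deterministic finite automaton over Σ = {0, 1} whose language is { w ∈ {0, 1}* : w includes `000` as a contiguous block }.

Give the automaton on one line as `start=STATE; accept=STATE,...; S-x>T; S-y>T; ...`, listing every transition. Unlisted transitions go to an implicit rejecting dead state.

Track how much of `000` has been matched so far: state q0 is no progress, q3 is the absorbing accept state reached once `000` has occurred. Intermediate states record partial matches; on a mismatch, fall back to the longest reusable overlap.
4 states suffice.
        0   1  
>  q0   q1  q0 
   q1   q2  q0 
   q2   q3  q0 
 * q3   q3  q3 
(> = start, * = accepting)

start=q0; accept=q3; q0-0>q1; q0-1>q0; q1-0>q2; q1-1>q0; q2-0>q3; q2-1>q0; q3-0>q3; q3-1>q3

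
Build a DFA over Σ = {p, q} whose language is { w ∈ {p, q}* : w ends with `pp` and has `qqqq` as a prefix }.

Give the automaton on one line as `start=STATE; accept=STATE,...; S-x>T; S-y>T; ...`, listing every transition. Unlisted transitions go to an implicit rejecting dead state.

start=A; accept=H; A-p>B; A-q>C; B-p>B; B-q>B; C-p>B; C-q>D; D-p>B; D-q>E; E-p>B; E-q>F; F-p>G; F-q>F; G-p>H; G-q>F; H-p>H; H-q>F

Handle the two conditions separately and then intersect. The first has 3 states tracking how much of the suffix `pp` has currently been matched; the second has 6 states tracking whether the input so far still matches the prefix `qqqq`. A product state is a pair (one from each), accepting exactly when both do. Equivalent product states are then merged.
With 8 states:
       p  q 
>  A   B  C 
   B   B  B 
   C   B  D 
   D   B  E 
   E   B  F 
   F   G  F 
   G   H  F 
 * H   H  F 
(> = start, * = accepting)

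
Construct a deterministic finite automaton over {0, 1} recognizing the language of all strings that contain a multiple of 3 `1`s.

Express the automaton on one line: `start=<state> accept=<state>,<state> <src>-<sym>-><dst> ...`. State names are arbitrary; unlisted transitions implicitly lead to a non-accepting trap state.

start=A accept=A A-0->A A-1->B B-0->B B-1->C C-0->C C-1->A

The only thing that matters is how many `1`s have appeared, reduced mod 3. Use one state per residue: A for 0, …, C for 2. Reading `1` moves to the next residue; anything else stays put. A is accepting.
With 3 states:
       0  1 
>* A   A  B 
   B   B  C 
   C   C  A 
(> = start, * = accepting)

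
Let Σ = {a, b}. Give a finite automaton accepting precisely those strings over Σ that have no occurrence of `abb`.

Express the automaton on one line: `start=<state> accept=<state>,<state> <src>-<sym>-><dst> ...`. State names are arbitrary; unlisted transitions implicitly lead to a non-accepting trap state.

start=q0 accept=q0,q1,q2 q0-a->q1 q0-b->q0 q1-a->q1 q1-b->q2 q2-a->q1 q2-b->q3 q3-a->q3 q3-b->q3

This is the complement of 'contains `abb`'. Use the same substring-matching states — q0 through q3 holding how much of `abb` has just been matched — but flip the accepting set: everything except the trap q3 accepts.
        a   b  
>* q0   q1  q0 
 * q1   q1  q2 
 * q2   q1  q3 
   q3   q3  q3 
(> = start, * = accepting)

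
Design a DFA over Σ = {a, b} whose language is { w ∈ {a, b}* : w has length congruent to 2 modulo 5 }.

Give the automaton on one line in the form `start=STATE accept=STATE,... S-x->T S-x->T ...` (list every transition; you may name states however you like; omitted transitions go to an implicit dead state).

Count input length modulo 5: every symbol advances one step around the cycle q0 → q1 → q2 → q3 → q4 → q0. Accept at q2.
With 5 states:
        a   b  
>  q0   q1  q1 
   q1   q2  q2 
 * q2   q3  q3 
   q3   q4  q4 
   q4   q0  q0 
(> = start, * = accepting)

start=q0 accept=q2 q0-a->q1 q0-b->q1 q1-a->q2 q1-b->q2 q2-a->q3 q2-b->q3 q3-a->q4 q3-b->q4 q4-a->q0 q4-b->q0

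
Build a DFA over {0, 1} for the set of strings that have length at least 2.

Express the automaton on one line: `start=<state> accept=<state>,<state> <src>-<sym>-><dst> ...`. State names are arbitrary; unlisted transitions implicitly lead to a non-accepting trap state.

start=S0 accept=S2,S3 S0-0->S1 S0-1->S1 S1-0->S2 S1-1->S2 S2-0->S3 S2-1->S3 S3-0->S3 S3-1->S3

We only need to distinguish lengths 0, 1, …, 2, and '>2'. Chain S0 → S1 → S2 → S3 on every symbol, with S3 looping. Accepting states: {S2, S3}.
A 4-state machine:
        0   1  
>  S0   S1  S1 
   S1   S2  S2 
 * S2   S3  S3 
 * S3   S3  S3 
(> = start, * = accepting)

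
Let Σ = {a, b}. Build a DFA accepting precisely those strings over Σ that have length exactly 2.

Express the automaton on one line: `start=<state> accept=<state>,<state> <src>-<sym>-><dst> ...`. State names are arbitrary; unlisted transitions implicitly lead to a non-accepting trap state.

start=q0 accept=q2 q0-a->q1 q0-b->q1 q1-a->q2 q1-b->q2 q2-a->q3 q2-b->q3 q3-a->q3 q3-b->q3

We only need to distinguish lengths 0, 1, …, 2, and '>2'. Chain q0 → q1 → q2 → q3 on every symbol, with q3 looping. Accepting states: {q2}.
With 4 states:
        a   b  
>  q0   q1  q1 
   q1   q2  q2 
 * q2   q3  q3 
   q3   q3  q3 
(> = start, * = accepting)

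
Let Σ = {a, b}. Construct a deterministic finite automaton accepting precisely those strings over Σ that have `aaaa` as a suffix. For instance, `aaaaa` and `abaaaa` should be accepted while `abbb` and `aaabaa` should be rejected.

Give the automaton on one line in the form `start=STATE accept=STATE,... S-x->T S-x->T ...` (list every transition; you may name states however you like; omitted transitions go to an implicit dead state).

Remember how much of `aaaa` the current input suffix matches. State s0 means no match yet; s1 means the last symbol is `a`; s2 means the last 2 symbols are `aa`; s3 means the last 3 symbols are `aaa`; s4 means the last 4 symbols are `aaaa`. Only s4 accepts. On a mismatch, fall back to the longest proper suffix that is still a prefix of `aaaa`.
A 5-state machine:
        a   b  
>  s0   s1  s0 
   s1   s2  s0 
   s2   s3  s0 
   s3   s4  s0 
 * s4   s4  s0 
(> = start, * = accepting)

start=s0 accept=s4 s0-a->s1 s0-b->s0 s1-a->s2 s1-b->s0 s2-a->s3 s2-b->s0 s3-a->s4 s3-b->s0 s4-a->s4 s4-b->s0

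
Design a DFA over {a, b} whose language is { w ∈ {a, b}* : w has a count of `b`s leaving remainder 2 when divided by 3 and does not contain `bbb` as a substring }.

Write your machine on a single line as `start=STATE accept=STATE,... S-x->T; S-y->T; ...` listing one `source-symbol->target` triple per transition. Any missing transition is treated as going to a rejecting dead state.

start=q0; accept=q3,q4,q5; q0-a->q0; q0-b->q1; q1-a->q2; q1-b->q3; q2-a->q2; q2-b->q4; q3-a->q5; q3-b->q6; q4-a->q5; q4-b->q7; q5-a->q5; q5-b->q8; q6-a->q6; q6-b->q6; q7-a->q0; q7-b->q6; q8-a->q0; q8-b->q9; q9-a->q2; q9-b->q6

Build one automaton per condition and run them in lockstep. The first has 3 states tracking the count of `b`s modulo 3; the second has 4 states tracking partial matches of the forbidden pattern `bbb`. A product state is a pair (one from each), accepting exactly when both do. Minimizing collapses redundant product states.
10 states suffice.
        a   b  
>  q0   q0  q1 
   q1   q2  q3 
   q2   q2  q4 
 * q3   q5  q6 
 * q4   q5  q7 
 * q5   q5  q8 
   q6   q6  q6 
   q7   q0  q6 
   q8   q0  q9 
   q9   q2  q6 
(> = start, * = accepting)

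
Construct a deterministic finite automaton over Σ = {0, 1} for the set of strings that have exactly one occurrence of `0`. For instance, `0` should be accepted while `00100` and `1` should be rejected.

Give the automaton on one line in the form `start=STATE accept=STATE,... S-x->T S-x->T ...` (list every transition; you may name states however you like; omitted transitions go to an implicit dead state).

Count `0`s, saturating at 2: state q0 means no `0` yet, q1 means one `0` seen, q2 means more than one. Each `0` increments (capped at q2); other symbols loop. Accept from {q1}.
3 states suffice.
        0   1  
>  q0   q1  q0 
 * q1   q2  q1 
   q2   q2  q2 
(> = start, * = accepting)

start=q0 accept=q1 q0-0->q1 q0-1->q0 q1-0->q2 q1-1->q1 q2-0->q2 q2-1->q2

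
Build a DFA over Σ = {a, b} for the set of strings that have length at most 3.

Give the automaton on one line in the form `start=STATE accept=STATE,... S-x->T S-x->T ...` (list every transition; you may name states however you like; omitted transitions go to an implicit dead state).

Count input length up to 4: every symbol moves from q0 toward q4, which means 'more than 3' and absorbs. Accept from {q0, q1, q2, q3}.
A 5-state machine:
        a   b  
>* q0   q1  q1 
 * q1   q2  q2 
 * q2   q3  q3 
 * q3   q4  q4 
   q4   q4  q4 
(> = start, * = accepting)

start=q0 accept=q0,q1,q2,q3 q0-a->q1 q0-b->q1 q1-a->q2 q1-b->q2 q2-a->q3 q2-b->q3 q3-a->q4 q3-b->q4 q4-a->q4 q4-b->q4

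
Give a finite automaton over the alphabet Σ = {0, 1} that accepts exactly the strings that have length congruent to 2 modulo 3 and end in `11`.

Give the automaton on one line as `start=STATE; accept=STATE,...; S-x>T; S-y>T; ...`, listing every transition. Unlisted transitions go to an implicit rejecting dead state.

start=A; accept=F; A-0>B; A-1>C; B-0>D; B-1>E; C-0>D; C-1>F; D-0>A; D-1>G; E-0>A; E-1>H; F-0>A; F-1>H; G-0>B; G-1>I; H-0>B; H-1>I; I-0>D; I-1>F

Handle the two conditions separately and then intersect. The first has 3 states tracking the input length modulo 3; the second has 3 states tracking how much of the suffix `11` has currently been matched. A product state is a pair (one from each), accepting exactly when both do.
9 states suffice.
       0  1 
>  A   B  C 
   B   D  E 
   C   D  F 
   D   A  G 
   E   A  H 
 * F   A  H 
   G   B  I 
   H   B  I 
   I   D  F 
(> = start, * = accepting)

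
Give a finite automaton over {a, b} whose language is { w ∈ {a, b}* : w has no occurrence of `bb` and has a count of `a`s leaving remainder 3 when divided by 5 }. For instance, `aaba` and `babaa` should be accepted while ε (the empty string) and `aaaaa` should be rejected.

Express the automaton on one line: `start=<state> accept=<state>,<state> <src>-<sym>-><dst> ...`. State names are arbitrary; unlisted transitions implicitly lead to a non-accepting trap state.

start=s0 accept=s6,s10 s0-a->s1 s0-b->s2 s1-a->s3 s1-b->s4 s2-a->s1 s2-b->s5 s3-a->s6 s3-b->s7 s4-a->s3 s4-b->s8 s5-a->s8 s5-b->s5 s6-a->s9 s6-b->s10 s7-a->s6 s7-b->s11 s8-a->s11 s8-b->s8 s9-a->s0 s9-b->s12 s10-a->s9 s10-b->s13 s11-a->s13 s11-b->s11 s12-a->s0 s12-b->s14 s13-a->s14 s13-b->s13 s14-a->s5 s14-b->s14

Build one automaton per condition and run them in lockstep. The first has 3 states tracking partial matches of the forbidden pattern `bb`; the second has 5 states tracking the count of `a`s modulo 5. A product state is a pair (one from each), accepting exactly when both do.
15 states suffice.
          a    b  
>  s0     s1   s2 
   s1     s3   s4 
   s2     s1   s5 
   s3     s6   s7 
   s4     s3   s8 
   s5     s8   s5 
 * s6     s9  s10 
   s7     s6  s11 
   s8    s11   s8 
   s9     s0  s12 
 * s10    s9  s13 
   s11   s13  s11 
   s12    s0  s14 
   s13   s14  s13 
   s14    s5  s14 
(> = start, * = accepting)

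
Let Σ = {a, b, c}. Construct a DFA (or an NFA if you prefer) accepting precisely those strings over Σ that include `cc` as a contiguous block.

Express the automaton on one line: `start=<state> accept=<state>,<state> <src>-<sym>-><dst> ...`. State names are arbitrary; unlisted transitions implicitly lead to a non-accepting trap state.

Track how much of `cc` has been matched so far: state q0 is no progress, q2 is the absorbing accept state reached once `cc` has occurred. Intermediate states record partial matches; on a mismatch, fall back to the longest reusable overlap.
        a   b   c  
>  q0   q0  q0  q1 
   q1   q0  q0  q2 
 * q2   q2  q2  q2 
(> = start, * = accepting)

start=q0 accept=q2 q0-a->q0 q0-b->q0 q0-c->q1 q1-a->q0 q1-b->q0 q1-c->q2 q2-a->q2 q2-b->q2 q2-c->q2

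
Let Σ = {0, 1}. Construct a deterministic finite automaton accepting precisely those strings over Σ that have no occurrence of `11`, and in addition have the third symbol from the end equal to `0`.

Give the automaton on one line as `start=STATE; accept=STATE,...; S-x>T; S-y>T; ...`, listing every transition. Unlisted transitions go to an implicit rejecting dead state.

Run two small machines in parallel and take their product. The first has 3 states tracking partial matches of the forbidden pattern `11`; the second has 15 states tracking the last 3 symbols read. A product state is a pair (one from each), accepting exactly when both do.
20 states suffice.
          0    1  
>  q0     q1   q2 
   q1     q3   q4 
   q2     q5   q6 
   q3     q7   q8 
   q4     q9  q10 
   q5    q11  q12 
   q6    q13  q14 
 * q7     q7   q8 
 * q8     q9  q10 
 * q9    q11  q12 
   q10   q13  q14 
   q11    q7   q8 
   q12    q9  q10 
   q13   q15  q16 
   q14   q13  q14 
   q15   q17  q18 
   q16   q19  q10 
   q17   q17  q18 
   q18   q19  q10 
   q19   q15  q16 
(> = start, * = accepting)

start=q0; accept=q7,q8,q9; q0-0>q1; q0-1>q2; q1-0>q3; q1-1>q4; q2-0>q5; q2-1>q6; q3-0>q7; q3-1>q8; q4-0>q9; q4-1>q10; q5-0>q11; q5-1>q12; q6-0>q13; q6-1>q14; q7-0>q7; q7-1>q8; q8-0>q9; q8-1>q10; q9-0>q11; q9-1>q12; q10-0>q13; q10-1>q14; q11-0>q7; q11-1>q8; q12-0>q9; q12-1>q10; q13-0>q15; q13-1>q16; q14-0>q13; q14-1>q14; q15-0>q17; q15-1>q18; q16-0>q19; q16-1>q10; q17-0>q17; q17-1>q18; q18-0>q19; q18-1>q10; q19-0>q15; q19-1>q16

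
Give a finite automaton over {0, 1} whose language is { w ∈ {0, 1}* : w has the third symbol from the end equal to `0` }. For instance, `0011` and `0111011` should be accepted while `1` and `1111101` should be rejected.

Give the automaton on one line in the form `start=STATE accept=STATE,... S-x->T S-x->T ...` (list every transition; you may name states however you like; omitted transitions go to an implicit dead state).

Because acceptance depends on a position counted from the end, the machine has to buffer the most recent 3 symbols. Make each state the string of the last up-to-3 symbols read; on input `x` shift the window left and append `x`. Accept when the buffered window has length 3 and begins with `0`.
With 15 states:
          0    1  
>  S0     S1   S2 
   S1     S3   S4 
   S2     S5   S6 
   S3     S7   S8 
   S4     S9  S10 
   S5    S11  S12 
   S6    S13  S14 
 * S7     S7   S8 
 * S8     S9  S10 
 * S9    S11  S12 
 * S10   S13  S14 
   S11    S7   S8 
   S12    S9  S10 
   S13   S11  S12 
   S14   S13  S14 
(> = start, * = accepting)

start=S0 accept=S7,S8,S9,S10 S0-0->S1 S0-1->S2 S1-0->S3 S1-1->S4 S2-0->S5 S2-1->S6 S3-0->S7 S3-1->S8 S4-0->S9 S4-1->S10 S5-0->S11 S5-1->S12 S6-0->S13 S6-1->S14 S7-0->S7 S7-1->S8 S8-0->S9 S8-1->S10 S9-0->S11 S9-1->S12 S10-0->S13 S10-1->S14 S11-0->S7 S11-1->S8 S12-0->S9 S12-1->S10 S13-0->S11 S13-1->S12 S14-0->S13 S14-1->S14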